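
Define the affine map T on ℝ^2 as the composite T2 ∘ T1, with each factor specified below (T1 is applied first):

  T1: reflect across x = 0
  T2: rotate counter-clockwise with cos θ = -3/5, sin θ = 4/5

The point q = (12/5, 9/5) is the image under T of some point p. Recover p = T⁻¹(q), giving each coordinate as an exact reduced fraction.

p = (0, -3)

T1 = [-1 0 0; 0 1 0; 0 0 1]
T2·T1 = [3/5 -4/5 0; -4/5 -3/5 0; 0 0 1]
det M = -1; M⁻¹ = [3/5 -4/5 0; -4/5 -3/5 0; 0 0 1]
M⁻¹ · (12/5, 9/5)ᵀ = (0, -3)ᵀ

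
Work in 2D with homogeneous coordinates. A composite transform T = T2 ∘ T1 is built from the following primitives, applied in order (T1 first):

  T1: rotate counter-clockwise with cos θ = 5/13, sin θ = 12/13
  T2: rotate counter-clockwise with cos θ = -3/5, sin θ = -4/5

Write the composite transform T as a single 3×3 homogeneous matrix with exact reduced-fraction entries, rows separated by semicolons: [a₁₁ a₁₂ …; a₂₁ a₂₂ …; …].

T = [33/65 56/65 0; -56/65 33/65 0; 0 0 1]

T1 = [5/13 -12/13 0; 12/13 5/13 0; 0 0 1]
T2·T1 = [33/65 56/65 0; -56/65 33/65 0; 0 0 1]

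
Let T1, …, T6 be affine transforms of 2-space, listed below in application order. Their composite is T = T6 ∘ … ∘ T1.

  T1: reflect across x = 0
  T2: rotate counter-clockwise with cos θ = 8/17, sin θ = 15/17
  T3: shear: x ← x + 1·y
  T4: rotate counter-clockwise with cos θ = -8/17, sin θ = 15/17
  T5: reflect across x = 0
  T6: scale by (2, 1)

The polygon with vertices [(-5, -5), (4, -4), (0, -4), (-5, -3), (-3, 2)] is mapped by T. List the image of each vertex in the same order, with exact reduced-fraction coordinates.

image vertices: (3450/289, 1970/289), (-3784/289, -224/289), (-512/289, 676/289), (218/17, 96/17), (2710/289, 337/289)

T1 reflect across x = 0: (-5, -5) → (5, -5); (4, -4) → (-4, -4); (0, -4) → (0, -4); (-5, -3) → (5, -3); (-3, 2) → (3, 2)
T2 rotate counter-clockwise with cos θ = 8/17, sin θ = 15/17: (5, -5) → (115/17, 35/17); (-4, -4) → (28/17, -92/17); (0, -4) → (60/17, -32/17); (5, -3) → (5, 3); (3, 2) → (-6/17, 61/17)
T3 shear: x ← x + 1·y: (115/17, 35/17) → (150/17, 35/17); (28/17, -92/17) → (-64/17, -92/17); (60/17, -32/17) → (28/17, -32/17); (5, 3) → (8, 3); (-6/17, 61/17) → (55/17, 61/17)
T4 rotate counter-clockwise with cos θ = -8/17, sin θ = 15/17: (150/17, 35/17) → (-1725/289, 1970/289); (-64/17, -92/17) → (1892/289, -224/289); (28/17, -32/17) → (256/289, 676/289); (8, 3) → (-109/17, 96/17); (55/17, 61/17) → (-1355/289, 337/289)
T5 reflect across x = 0: (-1725/289, 1970/289) → (1725/289, 1970/289); (1892/289, -224/289) → (-1892/289, -224/289); (256/289, 676/289) → (-256/289, 676/289); (-109/17, 96/17) → (109/17, 96/17); (-1355/289, 337/289) → (1355/289, 337/289)
T6 scale by (2, 1): (1725/289, 1970/289) → (3450/289, 1970/289); (-1892/289, -224/289) → (-3784/289, -224/289); (-256/289, 676/289) → (-512/289, 676/289); (109/17, 96/17) → (218/17, 96/17); (1355/289, 337/289) → (2710/289, 337/289)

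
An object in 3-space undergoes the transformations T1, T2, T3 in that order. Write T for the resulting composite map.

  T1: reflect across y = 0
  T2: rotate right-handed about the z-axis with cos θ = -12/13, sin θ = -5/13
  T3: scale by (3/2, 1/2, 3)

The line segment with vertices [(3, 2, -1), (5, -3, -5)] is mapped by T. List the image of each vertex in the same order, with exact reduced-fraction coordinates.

T1 reflect across y = 0: (3, 2, -1) → (3, -2, -1); (5, -3, -5) → (5, 3, -5)
T2 rotate right-handed about the z-axis with cos θ = -12/13, sin θ = -5/13: (3, -2, -1) → (-46/13, 9/13, -1); (5, 3, -5) → (-45/13, -61/13, -5)
T3 scale by (3/2, 1/2, 3): (-46/13, 9/13, -1) → (-69/13, 9/26, -3); (-45/13, -61/13, -5) → (-135/26, -61/26, -15)

image vertices: (-69/13, 9/26, -3), (-135/26, -61/26, -15)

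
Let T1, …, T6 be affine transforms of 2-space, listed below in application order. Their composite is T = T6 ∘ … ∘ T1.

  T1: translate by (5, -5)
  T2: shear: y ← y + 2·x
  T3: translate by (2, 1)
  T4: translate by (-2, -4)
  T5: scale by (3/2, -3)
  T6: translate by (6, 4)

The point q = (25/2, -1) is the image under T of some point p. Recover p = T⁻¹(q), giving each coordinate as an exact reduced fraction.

p = (-2/3, 1)

T1 = [1 0 5; 0 1 -5; 0 0 1]
T2·T1 = [1 0 5; 2 1 5; 0 0 1]
T3·…·T1 = [1 0 7; 2 1 6; 0 0 1]
T4·…·T1 = [1 0 5; 2 1 2; 0 0 1]
T5·…·T1 = [3/2 0 15/2; -6 -3 -6; 0 0 1]
T6·…·T1 = [3/2 0 27/2; -6 -3 -2; 0 0 1]
det M = -9/2; M⁻¹ = [2/3 0 -9; -4/3 -1/3 52/3; 0 0 1]
M⁻¹ · (25/2, -1)ᵀ = (-2/3, 1)ᵀ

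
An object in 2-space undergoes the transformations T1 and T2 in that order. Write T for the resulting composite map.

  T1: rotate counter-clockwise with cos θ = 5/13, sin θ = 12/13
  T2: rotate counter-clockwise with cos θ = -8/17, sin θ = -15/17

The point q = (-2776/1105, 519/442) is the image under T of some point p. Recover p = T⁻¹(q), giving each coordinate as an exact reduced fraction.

T1 = [5/13 -12/13 0; 12/13 5/13 0; 0 0 1]
T2·T1 = [140/221 171/221 0; -171/221 140/221 0; 0 0 1]
det M = 1; M⁻¹ = [140/221 -171/221 0; 171/221 140/221 0; 0 0 1]
M⁻¹ · (-2776/1105, 519/442)ᵀ = (-5/2, -6/5)ᵀ

p = (-5/2, -6/5)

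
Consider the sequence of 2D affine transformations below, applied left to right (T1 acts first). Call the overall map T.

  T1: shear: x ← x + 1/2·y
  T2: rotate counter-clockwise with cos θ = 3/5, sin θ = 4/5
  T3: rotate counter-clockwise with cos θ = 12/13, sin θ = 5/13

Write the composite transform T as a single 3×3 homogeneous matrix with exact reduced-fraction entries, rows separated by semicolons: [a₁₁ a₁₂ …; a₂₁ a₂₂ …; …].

T1 = [1 1/2 0; 0 1 0; 0 0 1]
T2·T1 = [3/5 -1/2 0; 4/5 1 0; 0 0 1]
T3·…·T1 = [16/65 -11/13 0; 63/65 19/26 0; 0 0 1]

T = [16/65 -11/13 0; 63/65 19/26 0; 0 0 1]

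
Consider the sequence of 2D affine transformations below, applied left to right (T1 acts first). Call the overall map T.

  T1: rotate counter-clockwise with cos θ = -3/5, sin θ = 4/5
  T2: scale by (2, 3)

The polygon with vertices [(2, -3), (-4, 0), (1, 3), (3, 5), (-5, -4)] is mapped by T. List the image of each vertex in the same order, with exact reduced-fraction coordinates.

T1 rotate counter-clockwise with cos θ = -3/5, sin θ = 4/5: (2, -3) → (6/5, 17/5); (-4, 0) → (12/5, -16/5); (1, 3) → (-3, -1); (3, 5) → (-29/5, -3/5); (-5, -4) → (31/5, -8/5)
T2 scale by (2, 3): (6/5, 17/5) → (12/5, 51/5); (12/5, -16/5) → (24/5, -48/5); (-3, -1) → (-6, -3); (-29/5, -3/5) → (-58/5, -9/5); (31/5, -8/5) → (62/5, -24/5)

image vertices: (12/5, 51/5), (24/5, -48/5), (-6, -3), (-58/5, -9/5), (62/5, -24/5)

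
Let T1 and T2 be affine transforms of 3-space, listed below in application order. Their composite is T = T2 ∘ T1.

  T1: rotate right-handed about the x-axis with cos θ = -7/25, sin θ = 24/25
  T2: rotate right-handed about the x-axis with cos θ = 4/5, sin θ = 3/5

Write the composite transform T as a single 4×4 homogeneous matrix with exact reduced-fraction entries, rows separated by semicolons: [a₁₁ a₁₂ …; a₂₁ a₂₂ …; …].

T1 = [1 0 0 0; 0 -7/25 -24/25 0; 0 24/25 -7/25 0; 0 0 0 1]
T2·T1 = [1 0 0 0; 0 -4/5 -3/5 0; 0 3/5 -4/5 0; 0 0 0 1]

T = [1 0 0 0; 0 -4/5 -3/5 0; 0 3/5 -4/5 0; 0 0 0 1]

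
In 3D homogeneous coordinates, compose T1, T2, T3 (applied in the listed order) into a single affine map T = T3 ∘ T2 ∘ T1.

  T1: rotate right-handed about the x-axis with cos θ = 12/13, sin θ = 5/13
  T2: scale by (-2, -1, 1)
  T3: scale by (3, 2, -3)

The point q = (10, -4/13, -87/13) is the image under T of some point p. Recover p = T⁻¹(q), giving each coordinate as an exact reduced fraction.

T1 = [1 0 0 0; 0 12/13 -5/13 0; 0 5/13 12/13 0; 0 0 0 1]
T2·T1 = [-2 0 0 0; 0 -12/13 5/13 0; 0 5/13 12/13 0; 0 0 0 1]
T3·…·T1 = [-6 0 0 0; 0 -24/13 10/13 0; 0 -15/13 -36/13 0; 0 0 0 1]
det M = -36; M⁻¹ = [-1/6 0 0 0; 0 -6/13 -5/39 0; 0 5/26 -4/13 0; 0 0 0 1]
M⁻¹ · (10, -4/13, -87/13)ᵀ = (-5/3, 1, 2)ᵀ

p = (-5/3, 1, 2)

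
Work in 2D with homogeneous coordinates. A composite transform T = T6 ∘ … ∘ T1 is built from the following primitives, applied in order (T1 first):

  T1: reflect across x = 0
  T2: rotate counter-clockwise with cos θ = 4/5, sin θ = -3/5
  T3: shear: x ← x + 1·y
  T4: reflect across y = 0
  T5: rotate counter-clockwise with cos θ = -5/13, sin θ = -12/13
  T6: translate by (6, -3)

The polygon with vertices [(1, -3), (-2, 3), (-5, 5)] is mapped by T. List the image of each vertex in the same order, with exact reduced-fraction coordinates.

image vertices: (608/65, 24/65), (203/65, -441/65), (2, -10)

T1 reflect across x = 0: (1, -3) → (-1, -3); (-2, 3) → (2, 3); (-5, 5) → (5, 5)
T2 rotate counter-clockwise with cos θ = 4/5, sin θ = -3/5: (-1, -3) → (-13/5, -9/5); (2, 3) → (17/5, 6/5); (5, 5) → (7, 1)
T3 shear: x ← x + 1·y: (-13/5, -9/5) → (-22/5, -9/5); (17/5, 6/5) → (23/5, 6/5); (7, 1) → (8, 1)
T4 reflect across y = 0: (-22/5, -9/5) → (-22/5, 9/5); (23/5, 6/5) → (23/5, -6/5); (8, 1) → (8, -1)
T5 rotate counter-clockwise with cos θ = -5/13, sin θ = -12/13: (-22/5, 9/5) → (218/65, 219/65); (23/5, -6/5) → (-187/65, -246/65); (8, -1) → (-4, -7)
T6 translate by (6, -3): (218/65, 219/65) → (608/65, 24/65); (-187/65, -246/65) → (203/65, -441/65); (-4, -7) → (2, -10)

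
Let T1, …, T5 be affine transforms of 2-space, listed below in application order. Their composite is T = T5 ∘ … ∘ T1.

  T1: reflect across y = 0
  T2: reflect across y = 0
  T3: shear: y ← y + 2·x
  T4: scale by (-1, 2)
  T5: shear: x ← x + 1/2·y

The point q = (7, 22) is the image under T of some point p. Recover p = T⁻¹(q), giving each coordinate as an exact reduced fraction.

p = (4, 3)

T1 = [1 0 0; 0 -1 0; 0 0 1]
T2·T1 = [1 0 0; 0 1 0; 0 0 1]
T3·…·T1 = [1 0 0; 2 1 0; 0 0 1]
T4·…·T1 = [-1 0 0; 4 2 0; 0 0 1]
T5·…·T1 = [1 1 0; 4 2 0; 0 0 1]
det M = -2; M⁻¹ = [-1 1/2 0; 2 -1/2 0; 0 0 1]
M⁻¹ · (7, 22)ᵀ = (4, 3)ᵀ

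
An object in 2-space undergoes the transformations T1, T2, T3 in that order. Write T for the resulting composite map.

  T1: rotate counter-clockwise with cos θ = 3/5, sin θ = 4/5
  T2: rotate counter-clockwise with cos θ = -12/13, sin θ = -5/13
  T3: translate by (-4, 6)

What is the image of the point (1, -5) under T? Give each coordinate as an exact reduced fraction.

T1 rotate counter-clockwise with cos θ = 3/5, sin θ = 4/5: (1, -5) → (23/5, -11/5)
T2 rotate counter-clockwise with cos θ = -12/13, sin θ = -5/13: (23/5, -11/5) → (-331/65, 17/65)
T3 translate by (-4, 6): (-331/65, 17/65) → (-591/65, 407/65)

T(p) = (-591/65, 407/65)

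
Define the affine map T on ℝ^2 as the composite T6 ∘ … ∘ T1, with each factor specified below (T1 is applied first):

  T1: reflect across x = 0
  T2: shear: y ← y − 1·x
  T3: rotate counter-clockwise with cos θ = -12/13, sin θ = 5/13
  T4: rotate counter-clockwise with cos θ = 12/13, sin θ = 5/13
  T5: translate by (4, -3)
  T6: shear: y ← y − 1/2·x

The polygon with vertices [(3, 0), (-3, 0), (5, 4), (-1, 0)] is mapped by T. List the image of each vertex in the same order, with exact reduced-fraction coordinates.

image vertices: (7, -19/2), (1, -1/2), (9, -33/2), (3, -7/2)

T1 reflect across x = 0: (3, 0) → (-3, 0); (-3, 0) → (3, 0); (5, 4) → (-5, 4); (-1, 0) → (1, 0)
T2 shear: y ← y − 1·x: (-3, 0) → (-3, 3); (3, 0) → (3, -3); (-5, 4) → (-5, 9); (1, 0) → (1, -1)
T3 rotate counter-clockwise with cos θ = -12/13, sin θ = 5/13: (-3, 3) → (21/13, -51/13); (3, -3) → (-21/13, 51/13); (-5, 9) → (15/13, -133/13); (1, -1) → (-7/13, 17/13)
T4 rotate counter-clockwise with cos θ = 12/13, sin θ = 5/13: (21/13, -51/13) → (3, -3); (-21/13, 51/13) → (-3, 3); (15/13, -133/13) → (5, -9); (-7/13, 17/13) → (-1, 1)
T5 translate by (4, -3): (3, -3) → (7, -6); (-3, 3) → (1, 0); (5, -9) → (9, -12); (-1, 1) → (3, -2)
T6 shear: y ← y − 1/2·x: (7, -6) → (7, -19/2); (1, 0) → (1, -1/2); (9, -12) → (9, -33/2); (3, -2) → (3, -7/2)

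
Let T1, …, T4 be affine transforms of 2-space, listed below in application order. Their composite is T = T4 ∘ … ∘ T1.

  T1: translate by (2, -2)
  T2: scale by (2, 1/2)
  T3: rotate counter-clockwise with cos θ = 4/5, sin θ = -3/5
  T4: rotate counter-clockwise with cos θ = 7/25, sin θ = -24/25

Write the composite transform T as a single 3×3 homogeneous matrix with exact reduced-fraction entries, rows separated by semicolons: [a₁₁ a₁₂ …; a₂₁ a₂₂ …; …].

T = [-88/125 117/250 -293/125; -234/125 -22/125 -424/125; 0 0 1]

T1 = [1 0 2; 0 1 -2; 0 0 1]
T2·T1 = [2 0 4; 0 1/2 -1; 0 0 1]
T3·…·T1 = [8/5 3/10 13/5; -6/5 2/5 -16/5; 0 0 1]
T4·…·T1 = [-88/125 117/250 -293/125; -234/125 -22/125 -424/125; 0 0 1]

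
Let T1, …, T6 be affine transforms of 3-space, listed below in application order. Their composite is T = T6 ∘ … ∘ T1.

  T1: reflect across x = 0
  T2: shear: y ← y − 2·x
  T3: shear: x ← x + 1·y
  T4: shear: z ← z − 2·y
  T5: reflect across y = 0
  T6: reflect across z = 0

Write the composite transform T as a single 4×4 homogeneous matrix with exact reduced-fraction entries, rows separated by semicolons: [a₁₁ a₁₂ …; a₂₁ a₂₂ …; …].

T1 = [-1 0 0 0; 0 1 0 0; 0 0 1 0; 0 0 0 1]
T2·T1 = [-1 0 0 0; 2 1 0 0; 0 0 1 0; 0 0 0 1]
T3·…·T1 = [1 1 0 0; 2 1 0 0; 0 0 1 0; 0 0 0 1]
T4·…·T1 = [1 1 0 0; 2 1 0 0; -4 -2 1 0; 0 0 0 1]
T5·…·T1 = [1 1 0 0; -2 -1 0 0; -4 -2 1 0; 0 0 0 1]
T6·…·T1 = [1 1 0 0; -2 -1 0 0; 4 2 -1 0; 0 0 0 1]

T = [1 1 0 0; -2 -1 0 0; 4 2 -1 0; 0 0 0 1]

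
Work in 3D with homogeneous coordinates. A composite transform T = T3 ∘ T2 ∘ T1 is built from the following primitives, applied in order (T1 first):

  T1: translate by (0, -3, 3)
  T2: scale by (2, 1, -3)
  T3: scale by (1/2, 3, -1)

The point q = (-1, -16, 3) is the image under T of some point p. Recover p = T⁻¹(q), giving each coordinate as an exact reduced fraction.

T1 = [1 0 0 0; 0 1 0 -3; 0 0 1 3; 0 0 0 1]
T2·T1 = [2 0 0 0; 0 1 0 -3; 0 0 -3 -9; 0 0 0 1]
T3·…·T1 = [1 0 0 0; 0 3 0 -9; 0 0 3 9; 0 0 0 1]
det M = 9; M⁻¹ = [1 0 0 0; 0 1/3 0 3; 0 0 1/3 -3; 0 0 0 1]
M⁻¹ · (-1, -16, 3)ᵀ = (-1, -7/3, -2)ᵀ

p = (-1, -7/3, -2)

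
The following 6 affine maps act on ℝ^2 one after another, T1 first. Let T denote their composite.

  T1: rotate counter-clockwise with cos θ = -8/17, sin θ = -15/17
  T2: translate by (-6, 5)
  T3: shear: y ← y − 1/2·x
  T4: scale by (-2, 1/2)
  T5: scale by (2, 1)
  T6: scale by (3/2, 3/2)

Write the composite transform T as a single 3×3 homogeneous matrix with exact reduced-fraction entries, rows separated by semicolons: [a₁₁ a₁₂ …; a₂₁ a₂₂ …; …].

T = [48/17 -90/17 36; -33/68 -93/136 6; 0 0 1]

T1 = [-8/17 15/17 0; -15/17 -8/17 0; 0 0 1]
T2·T1 = [-8/17 15/17 -6; -15/17 -8/17 5; 0 0 1]
T3·…·T1 = [-8/17 15/17 -6; -11/17 -31/34 8; 0 0 1]
T4·…·T1 = [16/17 -30/17 12; -11/34 -31/68 4; 0 0 1]
T5·…·T1 = [32/17 -60/17 24; -11/34 -31/68 4; 0 0 1]
T6·…·T1 = [48/17 -90/17 36; -33/68 -93/136 6; 0 0 1]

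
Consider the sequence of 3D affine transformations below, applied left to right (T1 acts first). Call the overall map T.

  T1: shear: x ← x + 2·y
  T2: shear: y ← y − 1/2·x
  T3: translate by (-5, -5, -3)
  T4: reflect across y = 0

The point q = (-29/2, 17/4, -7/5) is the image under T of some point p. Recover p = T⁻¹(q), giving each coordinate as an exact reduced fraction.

T1 = [1 2 0 0; 0 1 0 0; 0 0 1 0; 0 0 0 1]
T2·T1 = [1 2 0 0; -1/2 0 0 0; 0 0 1 0; 0 0 0 1]
T3·…·T1 = [1 2 0 -5; -1/2 0 0 -5; 0 0 1 -3; 0 0 0 1]
T4·…·T1 = [1 2 0 -5; 1/2 0 0 5; 0 0 1 -3; 0 0 0 1]
det M = -1; M⁻¹ = [0 2 0 -10; 1/2 -1 0 15/2; 0 0 1 3; 0 0 0 1]
M⁻¹ · (-29/2, 17/4, -7/5)ᵀ = (-3/2, -4, 8/5)ᵀ

p = (-3/2, -4, 8/5)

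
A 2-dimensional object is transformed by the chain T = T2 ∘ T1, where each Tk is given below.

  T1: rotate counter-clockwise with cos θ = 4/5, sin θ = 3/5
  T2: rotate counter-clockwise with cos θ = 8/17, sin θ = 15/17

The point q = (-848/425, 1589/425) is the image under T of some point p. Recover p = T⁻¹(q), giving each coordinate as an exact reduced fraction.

p = (4, 7/5)

T1 = [4/5 -3/5 0; 3/5 4/5 0; 0 0 1]
T2·T1 = [-13/85 -84/85 0; 84/85 -13/85 0; 0 0 1]
det M = 1; M⁻¹ = [-13/85 84/85 0; -84/85 -13/85 0; 0 0 1]
M⁻¹ · (-848/425, 1589/425)ᵀ = (4, 7/5)ᵀ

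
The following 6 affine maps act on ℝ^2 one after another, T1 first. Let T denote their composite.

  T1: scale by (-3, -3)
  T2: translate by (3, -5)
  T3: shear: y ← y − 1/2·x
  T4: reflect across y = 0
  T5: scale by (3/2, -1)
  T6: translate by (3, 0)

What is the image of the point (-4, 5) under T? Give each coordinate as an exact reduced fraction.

T1 scale by (-3, -3): (-4, 5) → (12, -15)
T2 translate by (3, -5): (12, -15) → (15, -20)
T3 shear: y ← y − 1/2·x: (15, -20) → (15, -55/2)
T4 reflect across y = 0: (15, -55/2) → (15, 55/2)
T5 scale by (3/2, -1): (15, 55/2) → (45/2, -55/2)
T6 translate by (3, 0): (45/2, -55/2) → (51/2, -55/2)

T(p) = (51/2, -55/2)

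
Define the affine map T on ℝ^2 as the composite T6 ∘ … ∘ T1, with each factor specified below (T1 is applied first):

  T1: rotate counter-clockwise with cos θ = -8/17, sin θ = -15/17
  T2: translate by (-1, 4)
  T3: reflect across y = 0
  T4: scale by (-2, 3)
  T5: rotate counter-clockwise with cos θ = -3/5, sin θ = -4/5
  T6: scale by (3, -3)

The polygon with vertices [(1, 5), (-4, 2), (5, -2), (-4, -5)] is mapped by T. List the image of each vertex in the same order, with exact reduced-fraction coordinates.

T1 rotate counter-clockwise with cos θ = -8/17, sin θ = -15/17: (1, 5) → (67/17, -55/17); (-4, 2) → (62/17, 44/17); (5, -2) → (-70/17, -59/17); (-4, -5) → (-43/17, 100/17)
T2 translate by (-1, 4): (67/17, -55/17) → (50/17, 13/17); (62/17, 44/17) → (45/17, 112/17); (-70/17, -59/17) → (-87/17, 9/17); (-43/17, 100/17) → (-60/17, 168/17)
T3 reflect across y = 0: (50/17, 13/17) → (50/17, -13/17); (45/17, 112/17) → (45/17, -112/17); (-87/17, 9/17) → (-87/17, -9/17); (-60/17, 168/17) → (-60/17, -168/17)
T4 scale by (-2, 3): (50/17, -13/17) → (-100/17, -39/17); (45/17, -112/17) → (-90/17, -336/17); (-87/17, -9/17) → (174/17, -27/17); (-60/17, -168/17) → (120/17, -504/17)
T5 rotate counter-clockwise with cos θ = -3/5, sin θ = -4/5: (-100/17, -39/17) → (144/85, 517/85); (-90/17, -336/17) → (-1074/85, 1368/85); (174/17, -27/17) → (-126/17, -123/17); (120/17, -504/17) → (-2376/85, 1032/85)
T6 scale by (3, -3): (144/85, 517/85) → (432/85, -1551/85); (-1074/85, 1368/85) → (-3222/85, -4104/85); (-126/17, -123/17) → (-378/17, 369/17); (-2376/85, 1032/85) → (-7128/85, -3096/85)

image vertices: (432/85, -1551/85), (-3222/85, -4104/85), (-378/17, 369/17), (-7128/85, -3096/85)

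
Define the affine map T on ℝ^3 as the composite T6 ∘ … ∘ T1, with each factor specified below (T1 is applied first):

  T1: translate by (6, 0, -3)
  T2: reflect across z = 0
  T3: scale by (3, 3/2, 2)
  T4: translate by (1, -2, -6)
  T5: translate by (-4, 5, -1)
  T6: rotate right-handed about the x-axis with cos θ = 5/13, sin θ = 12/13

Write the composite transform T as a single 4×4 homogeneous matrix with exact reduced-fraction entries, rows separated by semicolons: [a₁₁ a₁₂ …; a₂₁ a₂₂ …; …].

T1 = [1 0 0 6; 0 1 0 0; 0 0 1 -3; 0 0 0 1]
T2·T1 = [1 0 0 6; 0 1 0 0; 0 0 -1 3; 0 0 0 1]
T3·…·T1 = [3 0 0 18; 0 3/2 0 0; 0 0 -2 6; 0 0 0 1]
T4·…·T1 = [3 0 0 19; 0 3/2 0 -2; 0 0 -2 0; 0 0 0 1]
T5·…·T1 = [3 0 0 15; 0 3/2 0 3; 0 0 -2 -1; 0 0 0 1]
T6·…·T1 = [3 0 0 15; 0 15/26 24/13 27/13; 0 18/13 -10/13 31/13; 0 0 0 1]

T = [3 0 0 15; 0 15/26 24/13 27/13; 0 18/13 -10/13 31/13; 0 0 0 1]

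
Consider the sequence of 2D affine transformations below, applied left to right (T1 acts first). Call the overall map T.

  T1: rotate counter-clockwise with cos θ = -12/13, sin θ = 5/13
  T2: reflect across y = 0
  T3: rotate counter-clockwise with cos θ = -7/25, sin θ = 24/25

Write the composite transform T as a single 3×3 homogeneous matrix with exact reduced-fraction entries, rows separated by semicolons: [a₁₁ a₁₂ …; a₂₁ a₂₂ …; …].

T1 = [-12/13 -5/13 0; 5/13 -12/13 0; 0 0 1]
T2·T1 = [-12/13 -5/13 0; -5/13 12/13 0; 0 0 1]
T3·…·T1 = [204/325 -253/325 0; -253/325 -204/325 0; 0 0 1]

T = [204/325 -253/325 0; -253/325 -204/325 0; 0 0 1]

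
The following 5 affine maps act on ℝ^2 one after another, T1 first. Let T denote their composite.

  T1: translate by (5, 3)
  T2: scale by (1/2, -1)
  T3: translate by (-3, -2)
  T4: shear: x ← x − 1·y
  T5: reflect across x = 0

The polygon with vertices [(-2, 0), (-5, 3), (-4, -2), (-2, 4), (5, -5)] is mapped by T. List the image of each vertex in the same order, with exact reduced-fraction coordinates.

T1 translate by (5, 3): (-2, 0) → (3, 3); (-5, 3) → (0, 6); (-4, -2) → (1, 1); (-2, 4) → (3, 7); (5, -5) → (10, -2)
T2 scale by (1/2, -1): (3, 3) → (3/2, -3); (0, 6) → (0, -6); (1, 1) → (1/2, -1); (3, 7) → (3/2, -7); (10, -2) → (5, 2)
T3 translate by (-3, -2): (3/2, -3) → (-3/2, -5); (0, -6) → (-3, -8); (1/2, -1) → (-5/2, -3); (3/2, -7) → (-3/2, -9); (5, 2) → (2, 0)
T4 shear: x ← x − 1·y: (-3/2, -5) → (7/2, -5); (-3, -8) → (5, -8); (-5/2, -3) → (1/2, -3); (-3/2, -9) → (15/2, -9); (2, 0) → (2, 0)
T5 reflect across x = 0: (7/2, -5) → (-7/2, -5); (5, -8) → (-5, -8); (1/2, -3) → (-1/2, -3); (15/2, -9) → (-15/2, -9); (2, 0) → (-2, 0)

image vertices: (-7/2, -5), (-5, -8), (-1/2, -3), (-15/2, -9), (-2, 0)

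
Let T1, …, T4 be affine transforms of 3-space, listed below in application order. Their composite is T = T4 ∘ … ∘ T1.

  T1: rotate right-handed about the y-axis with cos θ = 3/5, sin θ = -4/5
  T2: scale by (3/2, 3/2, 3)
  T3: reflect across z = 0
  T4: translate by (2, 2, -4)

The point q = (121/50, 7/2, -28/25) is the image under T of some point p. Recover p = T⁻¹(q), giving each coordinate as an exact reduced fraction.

T1 = [3/5 0 -4/5 0; 0 1 0 0; 4/5 0 3/5 0; 0 0 0 1]
T2·T1 = [9/10 0 -6/5 0; 0 3/2 0 0; 12/5 0 9/5 0; 0 0 0 1]
T3·…·T1 = [9/10 0 -6/5 0; 0 3/2 0 0; -12/5 0 -9/5 0; 0 0 0 1]
T4·…·T1 = [9/10 0 -6/5 2; 0 3/2 0 2; -12/5 0 -9/5 -4; 0 0 0 1]
det M = -27/4; M⁻¹ = [2/5 0 -4/15 -28/15; 0 2/3 0 -4/3; -8/15 0 -1/5 4/15; 0 0 0 1]
M⁻¹ · (121/50, 7/2, -28/25)ᵀ = (-3/5, 1, -4/5)ᵀ

p = (-3/5, 1, -4/5)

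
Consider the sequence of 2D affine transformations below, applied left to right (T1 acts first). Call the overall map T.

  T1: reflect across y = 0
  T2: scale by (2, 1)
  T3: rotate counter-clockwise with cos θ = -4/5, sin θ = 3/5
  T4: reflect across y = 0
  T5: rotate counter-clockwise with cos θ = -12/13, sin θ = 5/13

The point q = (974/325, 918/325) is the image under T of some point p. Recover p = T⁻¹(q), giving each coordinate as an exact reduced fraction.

p = (9/5, 2)

T1 = [1 0 0; 0 -1 0; 0 0 1]
T2·T1 = [2 0 0; 0 -1 0; 0 0 1]
T3·…·T1 = [-8/5 3/5 0; 6/5 4/5 0; 0 0 1]
T4·…·T1 = [-8/5 3/5 0; -6/5 -4/5 0; 0 0 1]
T5·…·T1 = [126/65 -16/65 0; 32/65 63/65 0; 0 0 1]
det M = 2; M⁻¹ = [63/130 8/65 0; -16/65 63/65 0; 0 0 1]
M⁻¹ · (974/325, 918/325)ᵀ = (9/5, 2)ᵀ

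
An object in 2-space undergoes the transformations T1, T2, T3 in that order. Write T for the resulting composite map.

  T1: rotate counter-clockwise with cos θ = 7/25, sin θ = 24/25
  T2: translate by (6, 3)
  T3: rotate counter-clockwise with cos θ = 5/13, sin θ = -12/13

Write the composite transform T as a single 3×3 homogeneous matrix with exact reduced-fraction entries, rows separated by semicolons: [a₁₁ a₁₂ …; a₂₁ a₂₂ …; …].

T1 = [7/25 -24/25 0; 24/25 7/25 0; 0 0 1]
T2·T1 = [7/25 -24/25 6; 24/25 7/25 3; 0 0 1]
T3·…·T1 = [323/325 -36/325 66/13; 36/325 323/325 -57/13; 0 0 1]

T = [323/325 -36/325 66/13; 36/325 323/325 -57/13; 0 0 1]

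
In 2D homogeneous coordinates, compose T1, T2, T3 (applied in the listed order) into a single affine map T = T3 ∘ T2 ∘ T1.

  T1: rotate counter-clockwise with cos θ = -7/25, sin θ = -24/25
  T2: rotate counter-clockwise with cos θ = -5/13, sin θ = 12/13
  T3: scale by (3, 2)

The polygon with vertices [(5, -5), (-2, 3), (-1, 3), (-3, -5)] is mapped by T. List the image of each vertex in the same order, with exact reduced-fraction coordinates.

image vertices: (1077/65, -574/65), (-174/25, 138/25), (-1293/325, 1866/325), (-2367/325, -3446/325)

T1 rotate counter-clockwise with cos θ = -7/25, sin θ = -24/25: (5, -5) → (-31/5, -17/5); (-2, 3) → (86/25, 27/25); (-1, 3) → (79/25, 3/25); (-3, -5) → (-99/25, 107/25)
T2 rotate counter-clockwise with cos θ = -5/13, sin θ = 12/13: (-31/5, -17/5) → (359/65, -287/65); (86/25, 27/25) → (-58/25, 69/25); (79/25, 3/25) → (-431/325, 933/325); (-99/25, 107/25) → (-789/325, -1723/325)
T3 scale by (3, 2): (359/65, -287/65) → (1077/65, -574/65); (-58/25, 69/25) → (-174/25, 138/25); (-431/325, 933/325) → (-1293/325, 1866/325); (-789/325, -1723/325) → (-2367/325, -3446/325)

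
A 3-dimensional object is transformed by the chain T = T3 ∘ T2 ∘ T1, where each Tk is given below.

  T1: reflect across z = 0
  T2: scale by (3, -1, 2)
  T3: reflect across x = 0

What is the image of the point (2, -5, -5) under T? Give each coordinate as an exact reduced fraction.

T(p) = (-6, 5, 10)

T1 reflect across z = 0: (2, -5, -5) → (2, -5, 5)
T2 scale by (3, -1, 2): (2, -5, 5) → (6, 5, 10)
T3 reflect across x = 0: (6, 5, 10) → (-6, 5, 10)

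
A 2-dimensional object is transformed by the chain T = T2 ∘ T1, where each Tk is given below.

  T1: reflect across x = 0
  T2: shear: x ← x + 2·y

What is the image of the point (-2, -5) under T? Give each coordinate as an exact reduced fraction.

T1 reflect across x = 0: (-2, -5) → (2, -5)
T2 shear: x ← x + 2·y: (2, -5) → (-8, -5)

T(p) = (-8, -5)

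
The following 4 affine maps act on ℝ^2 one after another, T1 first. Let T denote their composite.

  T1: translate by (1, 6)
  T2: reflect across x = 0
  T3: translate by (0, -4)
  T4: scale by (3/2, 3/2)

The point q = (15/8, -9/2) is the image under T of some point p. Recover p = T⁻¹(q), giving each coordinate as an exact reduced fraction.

T1 = [1 0 1; 0 1 6; 0 0 1]
T2·T1 = [-1 0 -1; 0 1 6; 0 0 1]
T3·…·T1 = [-1 0 -1; 0 1 2; 0 0 1]
T4·…·T1 = [-3/2 0 -3/2; 0 3/2 3; 0 0 1]
det M = -9/4; M⁻¹ = [-2/3 0 -1; 0 2/3 -2; 0 0 1]
M⁻¹ · (15/8, -9/2)ᵀ = (-9/4, -5)ᵀ

p = (-9/4, -5)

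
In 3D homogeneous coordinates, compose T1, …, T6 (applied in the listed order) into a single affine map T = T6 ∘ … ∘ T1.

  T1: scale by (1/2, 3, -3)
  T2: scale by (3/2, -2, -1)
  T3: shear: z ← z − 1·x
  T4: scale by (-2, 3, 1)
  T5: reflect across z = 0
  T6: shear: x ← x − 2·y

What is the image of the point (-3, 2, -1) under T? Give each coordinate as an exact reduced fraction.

T1 scale by (1/2, 3, -3): (-3, 2, -1) → (-3/2, 6, 3)
T2 scale by (3/2, -2, -1): (-3/2, 6, 3) → (-9/4, -12, -3)
T3 shear: z ← z − 1·x: (-9/4, -12, -3) → (-9/4, -12, -3/4)
T4 scale by (-2, 3, 1): (-9/4, -12, -3/4) → (9/2, -36, -3/4)
T5 reflect across z = 0: (9/2, -36, -3/4) → (9/2, -36, 3/4)
T6 shear: x ← x − 2·y: (9/2, -36, 3/4) → (153/2, -36, 3/4)

T(p) = (153/2, -36, 3/4)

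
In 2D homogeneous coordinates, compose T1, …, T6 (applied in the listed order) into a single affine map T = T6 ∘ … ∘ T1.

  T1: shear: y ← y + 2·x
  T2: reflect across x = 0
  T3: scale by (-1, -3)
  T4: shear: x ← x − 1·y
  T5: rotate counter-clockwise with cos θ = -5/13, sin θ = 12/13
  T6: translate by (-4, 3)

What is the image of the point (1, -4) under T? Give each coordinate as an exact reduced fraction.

T1 shear: y ← y + 2·x: (1, -4) → (1, -2)
T2 reflect across x = 0: (1, -2) → (-1, -2)
T3 scale by (-1, -3): (-1, -2) → (1, 6)
T4 shear: x ← x − 1·y: (1, 6) → (-5, 6)
T5 rotate counter-clockwise with cos θ = -5/13, sin θ = 12/13: (-5, 6) → (-47/13, -90/13)
T6 translate by (-4, 3): (-47/13, -90/13) → (-99/13, -51/13)

T(p) = (-99/13, -51/13)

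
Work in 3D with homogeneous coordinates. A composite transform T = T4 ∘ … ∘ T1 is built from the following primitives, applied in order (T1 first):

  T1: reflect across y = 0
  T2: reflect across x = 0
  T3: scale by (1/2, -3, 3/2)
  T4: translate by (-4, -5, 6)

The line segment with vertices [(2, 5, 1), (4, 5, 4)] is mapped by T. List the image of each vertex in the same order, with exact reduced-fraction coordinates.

image vertices: (-5, 10, 15/2), (-6, 10, 12)

T1 reflect across y = 0: (2, 5, 1) → (2, -5, 1); (4, 5, 4) → (4, -5, 4)
T2 reflect across x = 0: (2, -5, 1) → (-2, -5, 1); (4, -5, 4) → (-4, -5, 4)
T3 scale by (1/2, -3, 3/2): (-2, -5, 1) → (-1, 15, 3/2); (-4, -5, 4) → (-2, 15, 6)
T4 translate by (-4, -5, 6): (-1, 15, 3/2) → (-5, 10, 15/2); (-2, 15, 6) → (-6, 10, 12)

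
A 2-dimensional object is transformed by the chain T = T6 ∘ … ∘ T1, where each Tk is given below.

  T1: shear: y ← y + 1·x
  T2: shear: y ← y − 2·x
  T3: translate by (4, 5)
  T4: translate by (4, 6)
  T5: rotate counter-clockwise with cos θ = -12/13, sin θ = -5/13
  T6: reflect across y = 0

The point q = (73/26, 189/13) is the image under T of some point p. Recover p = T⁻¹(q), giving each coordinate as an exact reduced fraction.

T1 = [1 0 0; 1 1 0; 0 0 1]
T2·T1 = [1 0 0; -1 1 0; 0 0 1]
T3·…·T1 = [1 0 4; -1 1 5; 0 0 1]
T4·…·T1 = [1 0 8; -1 1 11; 0 0 1]
T5·…·T1 = [-17/13 5/13 -41/13; 7/13 -12/13 -172/13; 0 0 1]
T6·…·T1 = [-17/13 5/13 -41/13; -7/13 12/13 172/13; 0 0 1]
det M = -1; M⁻¹ = [-12/13 5/13 -8; -7/13 17/13 -19; 0 0 1]
M⁻¹ · (73/26, 189/13)ᵀ = (-5, -3/2)ᵀ

p = (-5, -3/2)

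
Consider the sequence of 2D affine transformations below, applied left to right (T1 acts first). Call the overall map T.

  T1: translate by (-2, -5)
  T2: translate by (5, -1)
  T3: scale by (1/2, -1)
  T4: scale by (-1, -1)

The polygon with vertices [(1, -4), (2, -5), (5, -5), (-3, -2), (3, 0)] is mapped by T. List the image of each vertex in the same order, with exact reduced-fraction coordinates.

image vertices: (-2, -10), (-5/2, -11), (-4, -11), (0, -8), (-3, -6)

T1 translate by (-2, -5): (1, -4) → (-1, -9); (2, -5) → (0, -10); (5, -5) → (3, -10); (-3, -2) → (-5, -7); (3, 0) → (1, -5)
T2 translate by (5, -1): (-1, -9) → (4, -10); (0, -10) → (5, -11); (3, -10) → (8, -11); (-5, -7) → (0, -8); (1, -5) → (6, -6)
T3 scale by (1/2, -1): (4, -10) → (2, 10); (5, -11) → (5/2, 11); (8, -11) → (4, 11); (0, -8) → (0, 8); (6, -6) → (3, 6)
T4 scale by (-1, -1): (2, 10) → (-2, -10); (5/2, 11) → (-5/2, -11); (4, 11) → (-4, -11); (0, 8) → (0, -8); (3, 6) → (-3, -6)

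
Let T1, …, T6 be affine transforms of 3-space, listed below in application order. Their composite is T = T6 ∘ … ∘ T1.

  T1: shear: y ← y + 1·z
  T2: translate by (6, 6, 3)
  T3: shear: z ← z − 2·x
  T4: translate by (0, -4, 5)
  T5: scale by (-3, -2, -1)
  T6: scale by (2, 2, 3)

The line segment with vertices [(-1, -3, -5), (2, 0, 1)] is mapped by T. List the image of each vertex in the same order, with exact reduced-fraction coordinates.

image vertices: (-30, 24, 21), (-48, -12, 21)

T1 shear: y ← y + 1·z: (-1, -3, -5) → (-1, -8, -5); (2, 0, 1) → (2, 1, 1)
T2 translate by (6, 6, 3): (-1, -8, -5) → (5, -2, -2); (2, 1, 1) → (8, 7, 4)
T3 shear: z ← z − 2·x: (5, -2, -2) → (5, -2, -12); (8, 7, 4) → (8, 7, -12)
T4 translate by (0, -4, 5): (5, -2, -12) → (5, -6, -7); (8, 7, -12) → (8, 3, -7)
T5 scale by (-3, -2, -1): (5, -6, -7) → (-15, 12, 7); (8, 3, -7) → (-24, -6, 7)
T6 scale by (2, 2, 3): (-15, 12, 7) → (-30, 24, 21); (-24, -6, 7) → (-48, -12, 21)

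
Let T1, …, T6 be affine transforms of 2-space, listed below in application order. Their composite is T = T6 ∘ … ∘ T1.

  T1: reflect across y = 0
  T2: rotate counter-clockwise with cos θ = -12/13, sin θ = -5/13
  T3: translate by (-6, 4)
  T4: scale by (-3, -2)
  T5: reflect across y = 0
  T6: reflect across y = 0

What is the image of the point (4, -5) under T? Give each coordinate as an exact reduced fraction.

T1 reflect across y = 0: (4, -5) → (4, 5)
T2 rotate counter-clockwise with cos θ = -12/13, sin θ = -5/13: (4, 5) → (-23/13, -80/13)
T3 translate by (-6, 4): (-23/13, -80/13) → (-101/13, -28/13)
T4 scale by (-3, -2): (-101/13, -28/13) → (303/13, 56/13)
T5 reflect across y = 0: (303/13, 56/13) → (303/13, -56/13)
T6 reflect across y = 0: (303/13, -56/13) → (303/13, 56/13)

T(p) = (303/13, 56/13)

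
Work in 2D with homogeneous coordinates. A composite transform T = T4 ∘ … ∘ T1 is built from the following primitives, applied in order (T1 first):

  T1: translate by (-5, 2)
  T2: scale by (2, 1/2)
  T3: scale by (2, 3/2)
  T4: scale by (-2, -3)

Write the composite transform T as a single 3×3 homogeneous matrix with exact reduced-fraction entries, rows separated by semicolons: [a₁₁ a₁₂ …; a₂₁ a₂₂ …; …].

T = [-8 0 40; 0 -9/4 -9/2; 0 0 1]

T1 = [1 0 -5; 0 1 2; 0 0 1]
T2·T1 = [2 0 -10; 0 1/2 1; 0 0 1]
T3·…·T1 = [4 0 -20; 0 3/4 3/2; 0 0 1]
T4·…·T1 = [-8 0 40; 0 -9/4 -9/2; 0 0 1]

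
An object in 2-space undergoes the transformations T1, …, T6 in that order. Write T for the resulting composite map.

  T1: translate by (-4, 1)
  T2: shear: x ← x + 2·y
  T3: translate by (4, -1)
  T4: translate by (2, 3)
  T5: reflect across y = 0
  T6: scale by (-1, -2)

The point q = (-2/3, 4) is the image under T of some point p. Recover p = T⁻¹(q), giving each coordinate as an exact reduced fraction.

p = (-4/3, -1)

T1 = [1 0 -4; 0 1 1; 0 0 1]
T2·T1 = [1 2 -2; 0 1 1; 0 0 1]
T3·…·T1 = [1 2 2; 0 1 0; 0 0 1]
T4·…·T1 = [1 2 4; 0 1 3; 0 0 1]
T5·…·T1 = [1 2 4; 0 -1 -3; 0 0 1]
T6·…·T1 = [-1 -2 -4; 0 2 6; 0 0 1]
det M = -2; M⁻¹ = [-1 -1 2; 0 1/2 -3; 0 0 1]
M⁻¹ · (-2/3, 4)ᵀ = (-4/3, -1)ᵀ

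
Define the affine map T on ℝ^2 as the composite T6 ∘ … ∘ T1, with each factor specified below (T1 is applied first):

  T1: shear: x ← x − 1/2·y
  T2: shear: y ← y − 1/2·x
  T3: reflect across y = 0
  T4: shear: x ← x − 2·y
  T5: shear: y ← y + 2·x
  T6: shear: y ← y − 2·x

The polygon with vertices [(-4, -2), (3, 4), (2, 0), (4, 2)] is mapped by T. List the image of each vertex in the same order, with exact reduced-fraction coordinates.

image vertices: (-4, 1/2), (8, -7/2), (0, 1), (4, -1/2)

T1 shear: x ← x − 1/2·y: (-4, -2) → (-3, -2); (3, 4) → (1, 4); (2, 0) → (2, 0); (4, 2) → (3, 2)
T2 shear: y ← y − 1/2·x: (-3, -2) → (-3, -1/2); (1, 4) → (1, 7/2); (2, 0) → (2, -1); (3, 2) → (3, 1/2)
T3 reflect across y = 0: (-3, -1/2) → (-3, 1/2); (1, 7/2) → (1, -7/2); (2, -1) → (2, 1); (3, 1/2) → (3, -1/2)
T4 shear: x ← x − 2·y: (-3, 1/2) → (-4, 1/2); (1, -7/2) → (8, -7/2); (2, 1) → (0, 1); (3, -1/2) → (4, -1/2)
T5 shear: y ← y + 2·x: (-4, 1/2) → (-4, -15/2); (8, -7/2) → (8, 25/2); (0, 1) → (0, 1); (4, -1/2) → (4, 15/2)
T6 shear: y ← y − 2·x: (-4, -15/2) → (-4, 1/2); (8, 25/2) → (8, -7/2); (0, 1) → (0, 1); (4, 15/2) → (4, -1/2)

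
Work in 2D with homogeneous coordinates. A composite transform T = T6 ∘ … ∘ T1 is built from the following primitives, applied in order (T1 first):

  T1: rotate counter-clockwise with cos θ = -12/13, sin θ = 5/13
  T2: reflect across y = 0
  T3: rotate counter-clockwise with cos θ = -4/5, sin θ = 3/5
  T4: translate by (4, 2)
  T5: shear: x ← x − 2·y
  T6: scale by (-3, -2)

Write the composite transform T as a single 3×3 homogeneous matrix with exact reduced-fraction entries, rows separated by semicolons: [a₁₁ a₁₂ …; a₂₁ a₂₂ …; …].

T1 = [-12/13 -5/13 0; 5/13 -12/13 0; 0 0 1]
T2·T1 = [-12/13 -5/13 0; -5/13 12/13 0; 0 0 1]
T3·…·T1 = [63/65 -16/65 0; -16/65 -63/65 0; 0 0 1]
T4·…·T1 = [63/65 -16/65 4; -16/65 -63/65 2; 0 0 1]
T5·…·T1 = [19/13 22/13 0; -16/65 -63/65 2; 0 0 1]
T6·…·T1 = [-57/13 -66/13 0; 32/65 126/65 -4; 0 0 1]

T = [-57/13 -66/13 0; 32/65 126/65 -4; 0 0 1]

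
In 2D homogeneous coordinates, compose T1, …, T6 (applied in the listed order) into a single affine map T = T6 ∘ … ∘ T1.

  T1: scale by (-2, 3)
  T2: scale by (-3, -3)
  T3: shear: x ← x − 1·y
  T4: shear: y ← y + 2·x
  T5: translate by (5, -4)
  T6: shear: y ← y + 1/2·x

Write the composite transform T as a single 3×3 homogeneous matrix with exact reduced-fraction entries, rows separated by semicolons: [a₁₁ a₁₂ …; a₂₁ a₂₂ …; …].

T1 = [-2 0 0; 0 3 0; 0 0 1]
T2·T1 = [6 0 0; 0 -9 0; 0 0 1]
T3·…·T1 = [6 9 0; 0 -9 0; 0 0 1]
T4·…·T1 = [6 9 0; 12 9 0; 0 0 1]
T5·…·T1 = [6 9 5; 12 9 -4; 0 0 1]
T6·…·T1 = [6 9 5; 15 27/2 -3/2; 0 0 1]

T = [6 9 5; 15 27/2 -3/2; 0 0 1]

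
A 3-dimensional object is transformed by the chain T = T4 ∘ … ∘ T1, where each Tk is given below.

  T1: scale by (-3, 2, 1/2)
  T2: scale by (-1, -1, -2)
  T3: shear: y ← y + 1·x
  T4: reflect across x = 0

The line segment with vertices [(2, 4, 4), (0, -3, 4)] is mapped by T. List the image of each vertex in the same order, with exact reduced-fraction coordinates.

image vertices: (-6, -2, -4), (0, 6, -4)

T1 scale by (-3, 2, 1/2): (2, 4, 4) → (-6, 8, 2); (0, -3, 4) → (0, -6, 2)
T2 scale by (-1, -1, -2): (-6, 8, 2) → (6, -8, -4); (0, -6, 2) → (0, 6, -4)
T3 shear: y ← y + 1·x: (6, -8, -4) → (6, -2, -4); (0, 6, -4) → (0, 6, -4)
T4 reflect across x = 0: (6, -2, -4) → (-6, -2, -4); (0, 6, -4) → (0, 6, -4)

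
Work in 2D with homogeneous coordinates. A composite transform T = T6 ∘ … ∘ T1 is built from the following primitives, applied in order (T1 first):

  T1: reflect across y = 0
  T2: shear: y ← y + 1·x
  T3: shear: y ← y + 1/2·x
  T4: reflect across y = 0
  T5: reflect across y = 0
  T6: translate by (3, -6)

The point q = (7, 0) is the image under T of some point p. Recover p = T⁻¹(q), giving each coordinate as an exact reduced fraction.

p = (4, 0)

T1 = [1 0 0; 0 -1 0; 0 0 1]
T2·T1 = [1 0 0; 1 -1 0; 0 0 1]
T3·…·T1 = [1 0 0; 3/2 -1 0; 0 0 1]
T4·…·T1 = [1 0 0; -3/2 1 0; 0 0 1]
T5·…·T1 = [1 0 0; 3/2 -1 0; 0 0 1]
T6·…·T1 = [1 0 3; 3/2 -1 -6; 0 0 1]
det M = -1; M⁻¹ = [1 0 -3; 3/2 -1 -21/2; 0 0 1]
M⁻¹ · (7, 0)ᵀ = (4, 0)ᵀ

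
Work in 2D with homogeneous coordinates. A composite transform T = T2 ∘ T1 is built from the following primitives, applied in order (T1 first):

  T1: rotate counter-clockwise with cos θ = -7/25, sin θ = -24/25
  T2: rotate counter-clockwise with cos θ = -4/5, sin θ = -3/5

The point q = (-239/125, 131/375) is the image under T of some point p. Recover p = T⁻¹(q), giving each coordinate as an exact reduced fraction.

T1 = [-7/25 24/25 0; -24/25 -7/25 0; 0 0 1]
T2·T1 = [-44/125 -117/125 0; 117/125 -44/125 0; 0 0 1]
det M = 1; M⁻¹ = [-44/125 117/125 0; -117/125 -44/125 0; 0 0 1]
M⁻¹ · (-239/125, 131/375)ᵀ = (1, 5/3)ᵀ

p = (1, 5/3)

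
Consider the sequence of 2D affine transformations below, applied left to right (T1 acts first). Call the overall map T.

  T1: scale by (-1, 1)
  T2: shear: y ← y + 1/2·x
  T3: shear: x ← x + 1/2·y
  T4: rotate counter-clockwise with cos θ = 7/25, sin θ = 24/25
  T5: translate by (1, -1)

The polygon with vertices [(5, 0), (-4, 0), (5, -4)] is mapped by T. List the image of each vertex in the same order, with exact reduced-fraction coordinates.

T1 scale by (-1, 1): (5, 0) → (-5, 0); (-4, 0) → (4, 0); (5, -4) → (-5, -4)
T2 shear: y ← y + 1/2·x: (-5, 0) → (-5, -5/2); (4, 0) → (4, 2); (-5, -4) → (-5, -13/2)
T3 shear: x ← x + 1/2·y: (-5, -5/2) → (-25/4, -5/2); (4, 2) → (5, 2); (-5, -13/2) → (-33/4, -13/2)
T4 rotate counter-clockwise with cos θ = 7/25, sin θ = 24/25: (-25/4, -5/2) → (13/20, -67/10); (5, 2) → (-13/25, 134/25); (-33/4, -13/2) → (393/100, -487/50)
T5 translate by (1, -1): (13/20, -67/10) → (33/20, -77/10); (-13/25, 134/25) → (12/25, 109/25); (393/100, -487/50) → (493/100, -537/50)

image vertices: (33/20, -77/10), (12/25, 109/25), (493/100, -537/50)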